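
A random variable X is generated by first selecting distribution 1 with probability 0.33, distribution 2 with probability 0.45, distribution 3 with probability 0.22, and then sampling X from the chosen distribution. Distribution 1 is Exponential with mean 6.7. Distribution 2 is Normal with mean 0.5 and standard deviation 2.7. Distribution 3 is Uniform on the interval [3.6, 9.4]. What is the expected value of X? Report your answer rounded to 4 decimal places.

3.8660

Component means — 1: 6.7; 2: 0.5; 3: 6.5.
E[X] = 0.33·6.7 + 0.45·0.5 + 0.22·6.5 = 3.866.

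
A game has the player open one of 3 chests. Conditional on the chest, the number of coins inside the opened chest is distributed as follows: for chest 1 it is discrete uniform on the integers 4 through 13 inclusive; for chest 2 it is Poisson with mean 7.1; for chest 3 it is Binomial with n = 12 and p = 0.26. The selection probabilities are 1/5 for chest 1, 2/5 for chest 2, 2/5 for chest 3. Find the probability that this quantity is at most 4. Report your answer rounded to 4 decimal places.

Conditional on each chest, P(X ≤ 4): 1: 0.1; 2: 0.164063; 3: 0.821031.
By total probability, P(X ≤ 4) = 0.2·0.1 + 0.4·0.164063 + 0.4·0.821031 = 0.414038.

0.4140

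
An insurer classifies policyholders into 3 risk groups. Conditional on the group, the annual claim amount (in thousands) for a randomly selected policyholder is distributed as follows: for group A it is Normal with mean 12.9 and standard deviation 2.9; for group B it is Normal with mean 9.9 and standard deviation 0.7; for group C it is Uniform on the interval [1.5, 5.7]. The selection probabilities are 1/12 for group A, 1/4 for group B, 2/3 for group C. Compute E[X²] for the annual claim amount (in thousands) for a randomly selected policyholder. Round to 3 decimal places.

For each component E[X²] = Var + (mean)², giving A: 174.82; B: 98.5; C: 14.43.
Overall E[X²] = 0.0833333·174.82 + 0.25·98.5 + 0.666667·14.43 = 48.8133.

48.813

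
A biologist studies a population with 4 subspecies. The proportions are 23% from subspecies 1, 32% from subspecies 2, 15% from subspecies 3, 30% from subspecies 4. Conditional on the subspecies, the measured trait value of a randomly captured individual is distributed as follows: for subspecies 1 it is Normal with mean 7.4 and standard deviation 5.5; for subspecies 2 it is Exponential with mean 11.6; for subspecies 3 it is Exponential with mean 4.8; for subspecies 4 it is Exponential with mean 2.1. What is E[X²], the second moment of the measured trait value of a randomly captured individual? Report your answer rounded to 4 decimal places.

115.2287

For each component E[X²] = Var + (mean)², giving 1: 85.01; 2: 269.12; 3: 46.08; 4: 8.82.
Overall E[X²] = 0.23·85.01 + 0.32·269.12 + 0.15·46.08 + 0.3·8.82 = 115.229.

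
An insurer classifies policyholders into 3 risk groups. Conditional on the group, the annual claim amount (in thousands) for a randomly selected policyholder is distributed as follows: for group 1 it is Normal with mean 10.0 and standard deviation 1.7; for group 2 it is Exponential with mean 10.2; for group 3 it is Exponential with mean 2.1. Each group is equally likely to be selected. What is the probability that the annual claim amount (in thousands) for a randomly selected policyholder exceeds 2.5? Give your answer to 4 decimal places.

Conditional on each group, P(X > 2.5): 1: 0.999995; 2: 0.782628; 3: 0.304076.
By total probability, P(X > 2.5) = 0.333333·0.999995 + 0.333333·0.782628 + 0.333333·0.304076 = 0.695566.

0.6956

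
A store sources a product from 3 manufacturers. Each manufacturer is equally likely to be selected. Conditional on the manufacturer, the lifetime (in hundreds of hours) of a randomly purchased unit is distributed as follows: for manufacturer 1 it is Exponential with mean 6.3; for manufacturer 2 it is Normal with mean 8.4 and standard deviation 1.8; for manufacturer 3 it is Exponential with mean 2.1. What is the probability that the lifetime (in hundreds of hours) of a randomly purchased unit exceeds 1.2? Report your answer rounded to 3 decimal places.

0.797

Conditional on each manufacturer, P(X > 1.2): 1: 0.826565; 2: 0.999968; 3: 0.564718.
By total probability, P(X > 1.2) = 0.333333·0.826565 + 0.333333·0.999968 + 0.333333·0.564718 = 0.797084.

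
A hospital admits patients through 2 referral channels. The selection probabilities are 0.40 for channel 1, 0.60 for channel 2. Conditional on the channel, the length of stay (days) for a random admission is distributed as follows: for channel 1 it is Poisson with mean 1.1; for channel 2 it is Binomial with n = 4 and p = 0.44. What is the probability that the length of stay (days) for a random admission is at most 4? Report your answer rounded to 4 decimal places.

0.9978

Conditional on each channel, P(X ≤ 4): 1: 0.994565; 2: 1.
By total probability, P(X ≤ 4) = 0.4·0.994565 + 0.6·1 = 0.997826.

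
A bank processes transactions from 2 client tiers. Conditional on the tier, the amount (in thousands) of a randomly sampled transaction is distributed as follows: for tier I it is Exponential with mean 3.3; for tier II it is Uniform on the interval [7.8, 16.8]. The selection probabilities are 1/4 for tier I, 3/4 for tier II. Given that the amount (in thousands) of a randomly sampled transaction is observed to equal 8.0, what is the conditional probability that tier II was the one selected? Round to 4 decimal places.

Likelihoods f(8.0 | ·): I: 0.0268319; II: 0.111111.
Posterior ∝ prior × likelihood. Numerator for II: 0.75·0.111111 = 0.0833333.
Normalizing constant: 0.25·0.0268319 + 0.75·0.111111 = 0.0900413.
P(II | observation) = 0.0833333 / 0.0900413 = 0.925501.

0.9255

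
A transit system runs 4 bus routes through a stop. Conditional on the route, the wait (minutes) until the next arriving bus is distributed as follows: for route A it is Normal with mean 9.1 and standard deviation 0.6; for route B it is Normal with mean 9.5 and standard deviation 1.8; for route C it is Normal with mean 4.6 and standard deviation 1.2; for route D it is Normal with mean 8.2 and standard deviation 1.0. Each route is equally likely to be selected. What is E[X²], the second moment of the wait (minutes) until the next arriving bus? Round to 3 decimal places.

For each component E[X²] = Var + (mean)², giving A: 83.17; B: 93.49; C: 22.6; D: 68.24.
Overall E[X²] = 0.25·83.17 + 0.25·93.49 + 0.25·22.6 + 0.25·68.24 = 66.875.

66.875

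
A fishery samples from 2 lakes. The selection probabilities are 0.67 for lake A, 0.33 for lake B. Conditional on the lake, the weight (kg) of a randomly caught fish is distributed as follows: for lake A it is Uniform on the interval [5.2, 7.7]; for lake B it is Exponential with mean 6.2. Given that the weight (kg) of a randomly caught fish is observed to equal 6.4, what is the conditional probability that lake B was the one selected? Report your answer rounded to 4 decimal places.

0.0661

Likelihoods f(6.4 | ·): A: 0.4; B: 0.0574519.
Posterior ∝ prior × likelihood. Numerator for B: 0.33·0.0574519 = 0.0189591.
Normalizing constant: 0.67·0.4 + 0.33·0.0574519 = 0.286959.
P(B | observation) = 0.0189591 / 0.286959 = 0.0660691.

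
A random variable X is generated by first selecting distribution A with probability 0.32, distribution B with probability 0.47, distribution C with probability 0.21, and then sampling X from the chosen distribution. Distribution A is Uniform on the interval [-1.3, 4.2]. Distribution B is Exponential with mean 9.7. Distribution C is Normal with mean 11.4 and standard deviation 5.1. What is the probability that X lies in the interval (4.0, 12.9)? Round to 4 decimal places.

0.3124

Conditional on each component, P(4.0 < X < 12.9): A: 0.0363636; B: 0.397574; C: 0.542273.
By total probability, P(4.0 < X < 12.9) = 0.32·0.0363636 + 0.47·0.397574 + 0.21·0.542273 = 0.312374.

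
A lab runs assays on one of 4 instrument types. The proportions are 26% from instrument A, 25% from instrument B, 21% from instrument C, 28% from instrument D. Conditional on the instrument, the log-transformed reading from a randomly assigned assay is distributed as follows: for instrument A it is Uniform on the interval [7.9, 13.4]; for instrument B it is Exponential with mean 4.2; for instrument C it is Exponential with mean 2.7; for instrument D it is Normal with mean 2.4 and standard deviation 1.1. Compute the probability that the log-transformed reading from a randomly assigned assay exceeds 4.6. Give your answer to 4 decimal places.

0.3882

Conditional on each instrument, P(X > 4.6): A: 1; B: 0.33446; C: 0.182008; D: 0.0227501.
By total probability, P(X > 4.6) = 0.26·1 + 0.25·0.33446 + 0.21·0.182008 + 0.28·0.0227501 = 0.388207.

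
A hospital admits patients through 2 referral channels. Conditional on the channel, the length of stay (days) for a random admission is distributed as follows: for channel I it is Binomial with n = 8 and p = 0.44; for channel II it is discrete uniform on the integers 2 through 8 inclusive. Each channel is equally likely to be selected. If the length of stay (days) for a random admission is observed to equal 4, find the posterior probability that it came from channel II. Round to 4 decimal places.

Likelihoods P(X=4 | ·): I: 0.258024; II: 0.142857.
Posterior ∝ prior × likelihood. Numerator for II: 0.5·0.142857 = 0.0714286.
Normalizing constant: 0.5·0.258024 + 0.5·0.142857 = 0.200441.
P(II | observation) = 0.0714286 / 0.200441 = 0.356357.

0.3564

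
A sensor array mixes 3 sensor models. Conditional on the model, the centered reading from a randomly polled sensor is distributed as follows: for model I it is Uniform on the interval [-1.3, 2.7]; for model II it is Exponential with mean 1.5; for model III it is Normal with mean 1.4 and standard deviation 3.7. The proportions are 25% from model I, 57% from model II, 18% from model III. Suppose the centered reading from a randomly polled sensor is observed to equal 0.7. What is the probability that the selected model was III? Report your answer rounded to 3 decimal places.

0.060

Likelihoods f(0.7 | ·): I: 0.25; II: 0.418059; III: 0.10591.
Posterior ∝ prior × likelihood. Numerator for III: 0.18·0.10591 = 0.0190638.
Normalizing constant: 0.25·0.25 + 0.57·0.418059 + 0.18·0.10591 = 0.319858.
P(III | observation) = 0.0190638 / 0.319858 = 0.0596008.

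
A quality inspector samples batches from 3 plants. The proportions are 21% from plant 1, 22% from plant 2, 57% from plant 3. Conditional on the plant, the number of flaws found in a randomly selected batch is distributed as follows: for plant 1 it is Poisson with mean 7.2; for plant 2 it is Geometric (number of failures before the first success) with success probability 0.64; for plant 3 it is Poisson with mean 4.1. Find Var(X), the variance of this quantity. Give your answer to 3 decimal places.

Per component, 1: μ=7.2, E[X²]=59.04; 2: μ=0.5625, E[X²]=1.19531; 3: μ=4.1, E[X²]=20.91.
E[X] = 0.21·7.2 + 0.22·0.5625 + 0.57·4.1 = 3.97275.
E[X²] = 0.21·59.04 + 0.22·1.19531 + 0.57·20.91 = 24.5801.
Var(X) = E[X²] − (E[X])² = 24.5801 − 15.7827 = 8.79733.

8.797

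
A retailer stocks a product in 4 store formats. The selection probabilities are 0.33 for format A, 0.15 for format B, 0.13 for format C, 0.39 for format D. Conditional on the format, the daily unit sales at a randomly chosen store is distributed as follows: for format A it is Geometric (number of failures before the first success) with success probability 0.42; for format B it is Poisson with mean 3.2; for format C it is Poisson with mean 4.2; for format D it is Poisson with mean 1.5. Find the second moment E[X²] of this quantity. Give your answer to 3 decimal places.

8.032

For each component E[X²] = Var + (mean)², giving A: 5.19501; B: 13.44; C: 21.84; D: 3.75.
Overall E[X²] = 0.33·5.19501 + 0.15·13.44 + 0.13·21.84 + 0.39·3.75 = 8.03205.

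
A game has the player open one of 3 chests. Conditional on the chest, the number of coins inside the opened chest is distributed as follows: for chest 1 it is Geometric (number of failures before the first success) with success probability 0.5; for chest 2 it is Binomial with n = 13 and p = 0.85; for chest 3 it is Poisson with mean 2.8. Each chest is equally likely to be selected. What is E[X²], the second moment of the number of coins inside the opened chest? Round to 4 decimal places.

For each component E[X²] = Var + (mean)², giving 1: 3; 2: 123.76; 3: 10.64.
Overall E[X²] = 0.333333·3 + 0.333333·123.76 + 0.333333·10.64 = 45.8.

45.8000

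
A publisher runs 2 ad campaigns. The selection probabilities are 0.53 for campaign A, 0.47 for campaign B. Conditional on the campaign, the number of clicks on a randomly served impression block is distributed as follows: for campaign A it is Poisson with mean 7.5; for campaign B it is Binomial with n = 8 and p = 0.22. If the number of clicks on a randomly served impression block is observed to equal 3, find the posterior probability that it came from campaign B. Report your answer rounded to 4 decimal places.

Likelihoods P(X=3 | ·): A: 0.0388887; B: 0.172159.
Posterior ∝ prior × likelihood. Numerator for B: 0.47·0.172159 = 0.0809146.
Normalizing constant: 0.53·0.0388887 + 0.47·0.172159 = 0.101526.
P(B | observation) = 0.0809146 / 0.101526 = 0.796987.

0.7970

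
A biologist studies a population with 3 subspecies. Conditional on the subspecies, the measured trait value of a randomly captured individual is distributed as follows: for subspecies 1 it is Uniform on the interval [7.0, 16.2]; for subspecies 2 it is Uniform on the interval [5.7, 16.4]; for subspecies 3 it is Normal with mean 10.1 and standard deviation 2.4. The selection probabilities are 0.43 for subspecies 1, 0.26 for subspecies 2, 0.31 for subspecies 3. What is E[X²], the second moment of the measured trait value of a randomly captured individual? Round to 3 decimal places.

128.530

For each component E[X²] = Var + (mean)², giving 1: 141.613; 2: 131.643; 3: 107.77.
Overall E[X²] = 0.43·141.613 + 0.26·131.643 + 0.31·107.77 = 128.53.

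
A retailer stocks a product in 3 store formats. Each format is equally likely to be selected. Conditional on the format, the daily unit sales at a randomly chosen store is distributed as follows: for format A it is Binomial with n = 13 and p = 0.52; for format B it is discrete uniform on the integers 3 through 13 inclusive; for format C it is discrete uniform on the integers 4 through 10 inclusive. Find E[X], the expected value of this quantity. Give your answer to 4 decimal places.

Component means — A: 6.76; B: 8; C: 7.
E[X] = 0.333333·6.76 + 0.333333·8 + 0.333333·7 = 7.25333.

7.2533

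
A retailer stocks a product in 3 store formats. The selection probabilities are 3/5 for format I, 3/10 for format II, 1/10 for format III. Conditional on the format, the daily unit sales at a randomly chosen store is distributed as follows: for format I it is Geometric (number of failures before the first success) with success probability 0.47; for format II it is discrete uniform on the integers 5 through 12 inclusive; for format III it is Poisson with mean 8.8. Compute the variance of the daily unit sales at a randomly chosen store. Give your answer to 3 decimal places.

Per component, I: μ=1.12766, E[X²]=3.67089; II: μ=8.5, E[X²]=77.5; III: μ=8.8, E[X²]=86.24.
E[X] = 0.6·1.12766 + 0.3·8.5 + 0.1·8.8 = 4.1066.
E[X²] = 0.6·3.67089 + 0.3·77.5 + 0.1·86.24 = 34.0765.
Var(X) = E[X²] − (E[X])² = 34.0765 − 16.8641 = 17.2124.

17.212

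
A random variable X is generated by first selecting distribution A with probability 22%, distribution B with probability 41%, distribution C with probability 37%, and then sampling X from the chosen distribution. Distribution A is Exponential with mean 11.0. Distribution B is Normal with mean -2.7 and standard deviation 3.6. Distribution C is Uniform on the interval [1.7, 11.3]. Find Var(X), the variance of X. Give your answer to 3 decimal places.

66.193

Per component, A: μ=11, E[X²]=242; B: μ=-2.7, E[X²]=20.25; C: μ=6.5, E[X²]=49.93.
E[X] = 0.22·11 + 0.41·-2.7 + 0.37·6.5 = 3.718.
E[X²] = 0.22·242 + 0.41·20.25 + 0.37·49.93 = 80.0166.
Var(X) = E[X²] − (E[X])² = 80.0166 − 13.8235 = 66.1931.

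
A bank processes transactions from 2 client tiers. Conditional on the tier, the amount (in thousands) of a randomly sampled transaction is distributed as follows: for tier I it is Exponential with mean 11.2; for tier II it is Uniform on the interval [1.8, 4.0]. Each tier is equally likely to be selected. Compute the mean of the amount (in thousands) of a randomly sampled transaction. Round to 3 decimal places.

7.050

Component means — I: 11.2; II: 2.9.
E[X] = 0.5·11.2 + 0.5·2.9 = 7.05.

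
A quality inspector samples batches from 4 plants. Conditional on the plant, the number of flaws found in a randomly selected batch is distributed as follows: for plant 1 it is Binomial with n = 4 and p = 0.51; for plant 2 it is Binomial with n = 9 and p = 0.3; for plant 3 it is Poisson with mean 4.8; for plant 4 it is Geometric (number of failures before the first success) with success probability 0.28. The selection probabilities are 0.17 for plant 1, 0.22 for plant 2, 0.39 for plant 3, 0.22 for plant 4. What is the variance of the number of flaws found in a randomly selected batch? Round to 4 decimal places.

Per component, 1: μ=2.04, E[X²]=5.1612; 2: μ=2.7, E[X²]=9.18; 3: μ=4.8, E[X²]=27.84; 4: μ=2.57143, E[X²]=15.7959.
E[X] = 0.17·2.04 + 0.22·2.7 + 0.39·4.8 + 0.22·2.57143 = 3.37851.
E[X²] = 0.17·5.1612 + 0.22·9.18 + 0.39·27.84 + 0.22·15.7959 = 17.2297.
Var(X) = E[X²] − (E[X])² = 17.2297 − 11.4144 = 5.81535.

5.8153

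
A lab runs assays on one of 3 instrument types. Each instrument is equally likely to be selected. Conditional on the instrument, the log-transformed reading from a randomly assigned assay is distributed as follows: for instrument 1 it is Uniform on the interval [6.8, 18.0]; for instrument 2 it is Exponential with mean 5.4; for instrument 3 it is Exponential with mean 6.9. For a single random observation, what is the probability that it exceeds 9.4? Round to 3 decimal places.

Conditional on each instrument, P(X > 9.4): 1: 0.767857; 2: 0.17539; 3: 0.256066.
By total probability, P(X > 9.4) = 0.333333·0.767857 + 0.333333·0.17539 + 0.333333·0.256066 = 0.399771.

0.400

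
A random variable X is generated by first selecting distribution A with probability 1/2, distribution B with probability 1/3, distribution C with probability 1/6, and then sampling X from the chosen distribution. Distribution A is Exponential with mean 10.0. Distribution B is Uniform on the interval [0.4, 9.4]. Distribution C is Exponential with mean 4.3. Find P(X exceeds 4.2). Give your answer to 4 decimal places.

0.5839

Conditional on each component, P(X > 4.2): A: 0.657047; B: 0.577778; C: 0.376535.
By total probability, P(X > 4.2) = 0.5·0.657047 + 0.333333·0.577778 + 0.166667·0.376535 = 0.583872.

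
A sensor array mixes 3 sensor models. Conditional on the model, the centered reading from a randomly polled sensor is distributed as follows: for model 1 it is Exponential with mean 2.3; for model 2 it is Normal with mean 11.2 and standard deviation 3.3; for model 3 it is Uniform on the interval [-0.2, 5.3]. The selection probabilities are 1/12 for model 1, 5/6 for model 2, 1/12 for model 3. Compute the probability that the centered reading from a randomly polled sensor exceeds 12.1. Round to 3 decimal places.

Conditional on each model, P(X > 12.1): 1: 0.00519079; 2: 0.392531; 3: 0.
By total probability, P(X > 12.1) = 0.0833333·0.00519079 + 0.833333·0.392531 + 0.0833333·0 = 0.327542.

0.328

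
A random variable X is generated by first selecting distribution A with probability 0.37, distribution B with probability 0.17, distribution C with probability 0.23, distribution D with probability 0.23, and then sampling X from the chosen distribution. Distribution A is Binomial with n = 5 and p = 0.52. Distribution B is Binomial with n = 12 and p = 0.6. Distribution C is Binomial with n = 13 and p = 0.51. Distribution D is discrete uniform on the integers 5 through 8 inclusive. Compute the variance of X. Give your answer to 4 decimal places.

6.0263

Per component, A: μ=2.6, E[X²]=8.008; B: μ=7.2, E[X²]=54.72; C: μ=6.63, E[X²]=47.2056; D: μ=6.5, E[X²]=43.5.
E[X] = 0.37·2.6 + 0.17·7.2 + 0.23·6.63 + 0.23·6.5 = 5.2059.
E[X²] = 0.37·8.008 + 0.17·54.72 + 0.23·47.2056 + 0.23·43.5 = 33.1276.
Var(X) = E[X²] − (E[X])² = 33.1276 − 27.1014 = 6.02625.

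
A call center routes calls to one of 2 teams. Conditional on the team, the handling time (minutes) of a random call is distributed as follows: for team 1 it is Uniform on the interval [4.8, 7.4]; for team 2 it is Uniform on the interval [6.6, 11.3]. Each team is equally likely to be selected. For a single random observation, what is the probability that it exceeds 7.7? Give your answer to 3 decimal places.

Conditional on each team, P(X > 7.7): 1: 0; 2: 0.765957.
By total probability, P(X > 7.7) = 0.5·0 + 0.5·0.765957 = 0.382979.

0.383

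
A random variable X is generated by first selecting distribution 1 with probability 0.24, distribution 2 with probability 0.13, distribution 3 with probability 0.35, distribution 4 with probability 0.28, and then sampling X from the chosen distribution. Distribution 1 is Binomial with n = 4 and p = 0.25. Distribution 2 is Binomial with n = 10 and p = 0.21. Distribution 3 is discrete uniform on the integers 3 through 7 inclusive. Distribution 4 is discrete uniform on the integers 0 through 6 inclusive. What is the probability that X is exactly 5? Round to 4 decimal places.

0.1141

Conditional on each component, P(X = 5): 1: 0; 2: 0.0316689; 3: 0.2; 4: 0.142857.
By total probability, P(X = 5) = 0.24·0 + 0.13·0.0316689 + 0.35·0.2 + 0.28·0.142857 = 0.114117.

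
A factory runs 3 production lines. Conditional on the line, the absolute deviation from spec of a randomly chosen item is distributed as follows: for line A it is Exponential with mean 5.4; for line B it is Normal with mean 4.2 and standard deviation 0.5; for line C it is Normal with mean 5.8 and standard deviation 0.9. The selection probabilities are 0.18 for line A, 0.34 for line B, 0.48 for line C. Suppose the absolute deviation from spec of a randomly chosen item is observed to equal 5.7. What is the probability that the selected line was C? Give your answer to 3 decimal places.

0.935

Likelihoods f(5.7 | ·): A: 0.0644443; B: 0.0088637; C: 0.440541.
Posterior ∝ prior × likelihood. Numerator for C: 0.48·0.440541 = 0.21146.
Normalizing constant: 0.18·0.0644443 + 0.34·0.0088637 + 0.48·0.440541 = 0.226073.
P(C | observation) = 0.21146 / 0.226073 = 0.935359.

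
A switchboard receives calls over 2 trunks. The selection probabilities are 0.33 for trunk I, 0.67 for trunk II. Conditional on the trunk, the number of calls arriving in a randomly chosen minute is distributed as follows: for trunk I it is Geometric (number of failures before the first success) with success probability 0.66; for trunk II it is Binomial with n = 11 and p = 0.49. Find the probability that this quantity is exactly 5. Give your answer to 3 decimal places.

0.155

Conditional on each trunk, P(X = 5): I: 0.00299874; II: 0.229638.
By total probability, P(X = 5) = 0.33·0.00299874 + 0.67·0.229638 = 0.154847.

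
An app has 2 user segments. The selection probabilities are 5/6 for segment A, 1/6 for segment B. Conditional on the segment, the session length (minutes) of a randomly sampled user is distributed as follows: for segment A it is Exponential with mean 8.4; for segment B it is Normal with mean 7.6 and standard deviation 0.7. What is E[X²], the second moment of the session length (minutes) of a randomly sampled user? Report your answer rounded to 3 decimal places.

127.308

For each component E[X²] = Var + (mean)², giving A: 141.12; B: 58.25.
Overall E[X²] = 0.833333·141.12 + 0.166667·58.25 = 127.308.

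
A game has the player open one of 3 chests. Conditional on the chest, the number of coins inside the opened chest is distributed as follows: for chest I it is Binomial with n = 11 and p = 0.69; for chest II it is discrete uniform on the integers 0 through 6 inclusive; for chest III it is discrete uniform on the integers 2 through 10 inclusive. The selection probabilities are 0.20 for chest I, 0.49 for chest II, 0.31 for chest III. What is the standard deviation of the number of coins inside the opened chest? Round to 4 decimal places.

Per component, I: μ=7.59, E[X²]=59.961; II: μ=3, E[X²]=13; III: μ=6, E[X²]=42.6667.
E[X] = 0.2·7.59 + 0.49·3 + 0.31·6 = 4.848.
E[X²] = 0.2·59.961 + 0.49·13 + 0.31·42.6667 = 31.5889.
Var(X) = E[X²] − (E[X])² = 31.5889 − 23.5031 = 8.08576.
SD(X) = √8.08576 = 2.84355.

2.8435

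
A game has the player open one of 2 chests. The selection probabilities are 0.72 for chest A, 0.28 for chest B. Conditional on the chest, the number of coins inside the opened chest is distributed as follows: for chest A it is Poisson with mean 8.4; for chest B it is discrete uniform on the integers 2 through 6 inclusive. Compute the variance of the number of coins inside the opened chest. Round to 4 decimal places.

Per component, A: μ=8.4, E[X²]=78.96; B: μ=4, E[X²]=18.
E[X] = 0.72·8.4 + 0.28·4 = 7.168.
E[X²] = 0.72·78.96 + 0.28·18 = 61.8912.
Var(X) = E[X²] − (E[X])² = 61.8912 − 51.3802 = 10.511.

10.5110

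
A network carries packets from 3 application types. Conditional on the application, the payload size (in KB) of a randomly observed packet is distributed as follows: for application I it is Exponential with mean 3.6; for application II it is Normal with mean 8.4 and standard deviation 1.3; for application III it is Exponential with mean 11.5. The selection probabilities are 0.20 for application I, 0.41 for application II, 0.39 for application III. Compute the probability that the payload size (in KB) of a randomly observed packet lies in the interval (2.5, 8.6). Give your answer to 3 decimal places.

Conditional on each application, P(2.5 < X < 8.6): I: 0.40762; II: 0.561132; III: 0.331221.
By total probability, P(2.5 < X < 8.6) = 0.2·0.40762 + 0.41·0.561132 + 0.39·0.331221 = 0.440764.

0.441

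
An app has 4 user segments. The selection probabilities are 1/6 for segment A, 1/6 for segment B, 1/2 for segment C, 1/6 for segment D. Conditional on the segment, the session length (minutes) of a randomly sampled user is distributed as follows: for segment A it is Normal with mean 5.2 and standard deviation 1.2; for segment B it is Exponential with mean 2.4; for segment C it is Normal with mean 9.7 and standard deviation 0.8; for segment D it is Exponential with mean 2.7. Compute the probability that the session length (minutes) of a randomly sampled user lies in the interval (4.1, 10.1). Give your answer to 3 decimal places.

0.543

Conditional on each segment, P(4.1 < X < 10.1): A: 0.820319; B: 0.166296; C: 0.691462; D: 0.1953.
By total probability, P(4.1 < X < 10.1) = 0.166667·0.820319 + 0.166667·0.166296 + 0.5·0.691462 + 0.166667·0.1953 = 0.542717.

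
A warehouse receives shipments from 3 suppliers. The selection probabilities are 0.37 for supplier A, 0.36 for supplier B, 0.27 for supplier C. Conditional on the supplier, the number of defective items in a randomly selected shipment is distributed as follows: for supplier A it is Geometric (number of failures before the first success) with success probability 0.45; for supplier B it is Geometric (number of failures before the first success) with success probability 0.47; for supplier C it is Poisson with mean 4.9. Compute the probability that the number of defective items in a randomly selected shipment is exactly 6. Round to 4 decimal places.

0.0470

Conditional on each supplier, P(X = 6): A: 0.0124563; B: 0.0104172; C: 0.143153.
By total probability, P(X = 6) = 0.37·0.0124563 + 0.36·0.0104172 + 0.27·0.143153 = 0.0470104.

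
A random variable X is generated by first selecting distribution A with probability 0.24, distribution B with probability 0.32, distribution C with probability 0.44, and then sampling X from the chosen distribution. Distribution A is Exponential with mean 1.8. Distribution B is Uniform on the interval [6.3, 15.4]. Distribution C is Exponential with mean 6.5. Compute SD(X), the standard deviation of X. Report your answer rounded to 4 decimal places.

5.7326

Per component, A: μ=1.8, E[X²]=6.48; B: μ=10.85, E[X²]=124.623; C: μ=6.5, E[X²]=84.5.
E[X] = 0.24·1.8 + 0.32·10.85 + 0.44·6.5 = 6.764.
E[X²] = 0.24·6.48 + 0.32·124.623 + 0.44·84.5 = 78.6147.
Var(X) = E[X²] − (E[X])² = 78.6147 − 45.7517 = 32.863.
SD(X) = √32.863 = 5.73262.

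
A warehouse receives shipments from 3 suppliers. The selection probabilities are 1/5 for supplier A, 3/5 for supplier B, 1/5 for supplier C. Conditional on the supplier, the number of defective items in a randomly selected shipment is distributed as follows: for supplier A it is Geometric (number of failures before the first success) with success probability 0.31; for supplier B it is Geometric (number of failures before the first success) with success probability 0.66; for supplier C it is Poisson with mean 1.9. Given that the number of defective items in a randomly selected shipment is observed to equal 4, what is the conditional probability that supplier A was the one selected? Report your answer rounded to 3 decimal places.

Likelihoods P(X=4 | ·): A: 0.0702681; B: 0.00881982; C: 0.0812164.
Posterior ∝ prior × likelihood. Numerator for A: 0.2·0.0702681 = 0.0140536.
Normalizing constant: 0.2·0.0702681 + 0.6·0.00881982 + 0.2·0.0812164 = 0.0355888.
P(A | observation) = 0.0140536 / 0.0355888 = 0.394889.

0.395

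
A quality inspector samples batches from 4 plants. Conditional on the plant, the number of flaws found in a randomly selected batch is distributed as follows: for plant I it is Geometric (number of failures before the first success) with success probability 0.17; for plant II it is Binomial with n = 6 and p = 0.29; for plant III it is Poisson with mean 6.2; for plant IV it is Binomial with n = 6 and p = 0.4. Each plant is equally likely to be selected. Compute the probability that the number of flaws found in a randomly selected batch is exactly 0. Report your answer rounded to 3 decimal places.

Conditional on each plant, P(X = 0): I: 0.17; II: 0.1281; III: 0.00202943; IV: 0.046656.
By total probability, P(X = 0) = 0.25·0.17 + 0.25·0.1281 + 0.25·0.00202943 + 0.25·0.046656 = 0.0866964.

0.087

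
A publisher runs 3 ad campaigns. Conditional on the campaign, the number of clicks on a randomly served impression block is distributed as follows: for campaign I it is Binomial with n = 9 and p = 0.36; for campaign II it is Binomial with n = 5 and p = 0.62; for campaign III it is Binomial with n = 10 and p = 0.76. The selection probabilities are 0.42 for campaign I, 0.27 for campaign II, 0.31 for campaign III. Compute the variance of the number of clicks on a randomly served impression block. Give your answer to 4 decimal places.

Per component, I: μ=3.24, E[X²]=12.5712; II: μ=3.1, E[X²]=10.788; III: μ=7.6, E[X²]=59.584.
E[X] = 0.42·3.24 + 0.27·3.1 + 0.31·7.6 = 4.5538.
E[X²] = 0.42·12.5712 + 0.27·10.788 + 0.31·59.584 = 26.6637.
Var(X) = E[X²] − (E[X])² = 26.6637 − 20.7371 = 5.92661.

5.9266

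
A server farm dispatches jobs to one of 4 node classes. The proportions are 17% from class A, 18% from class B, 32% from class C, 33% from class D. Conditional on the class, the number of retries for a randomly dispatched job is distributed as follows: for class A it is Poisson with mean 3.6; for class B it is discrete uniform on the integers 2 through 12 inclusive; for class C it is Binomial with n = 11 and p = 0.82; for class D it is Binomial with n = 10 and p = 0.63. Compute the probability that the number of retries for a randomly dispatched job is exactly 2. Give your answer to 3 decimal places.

Conditional on each class, P(X = 2): A: 0.177058; B: 0.0909091; C: 7.33572e-06; D: 0.00627346.
By total probability, P(X = 2) = 0.17·0.177058 + 0.18·0.0909091 + 0.32·7.33572e-06 + 0.33·0.00627346 = 0.048536.

0.049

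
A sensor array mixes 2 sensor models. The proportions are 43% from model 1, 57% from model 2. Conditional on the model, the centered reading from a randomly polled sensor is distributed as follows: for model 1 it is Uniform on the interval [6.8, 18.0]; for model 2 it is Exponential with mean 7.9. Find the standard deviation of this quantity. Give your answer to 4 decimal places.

Per component, 1: μ=12.4, E[X²]=164.213; 2: μ=7.9, E[X²]=124.82.
E[X] = 0.43·12.4 + 0.57·7.9 = 9.835.
E[X²] = 0.43·164.213 + 0.57·124.82 = 141.759.
Var(X) = E[X²] − (E[X])² = 141.759 − 96.7272 = 45.0319.
SD(X) = √45.0319 = 6.71058.

6.7106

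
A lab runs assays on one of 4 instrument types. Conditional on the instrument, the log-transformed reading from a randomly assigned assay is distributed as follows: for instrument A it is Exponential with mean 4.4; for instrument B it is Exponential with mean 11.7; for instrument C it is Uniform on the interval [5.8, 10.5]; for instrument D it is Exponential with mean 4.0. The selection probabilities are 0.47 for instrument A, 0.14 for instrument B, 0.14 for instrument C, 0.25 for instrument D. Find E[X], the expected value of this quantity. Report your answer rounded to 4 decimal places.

5.8470

Component means — A: 4.4; B: 11.7; C: 8.15; D: 4.
E[X] = 0.47·4.4 + 0.14·11.7 + 0.14·8.15 + 0.25·4 = 5.847.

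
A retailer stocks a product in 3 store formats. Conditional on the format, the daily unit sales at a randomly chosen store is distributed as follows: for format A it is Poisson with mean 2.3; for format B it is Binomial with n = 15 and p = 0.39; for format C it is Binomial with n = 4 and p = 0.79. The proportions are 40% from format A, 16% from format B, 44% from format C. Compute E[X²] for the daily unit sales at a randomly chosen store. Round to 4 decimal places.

For each component E[X²] = Var + (mean)², giving A: 7.59; B: 37.791; C: 10.6492.
Overall E[X²] = 0.4·7.59 + 0.16·37.791 + 0.44·10.6492 = 13.7682.

13.7682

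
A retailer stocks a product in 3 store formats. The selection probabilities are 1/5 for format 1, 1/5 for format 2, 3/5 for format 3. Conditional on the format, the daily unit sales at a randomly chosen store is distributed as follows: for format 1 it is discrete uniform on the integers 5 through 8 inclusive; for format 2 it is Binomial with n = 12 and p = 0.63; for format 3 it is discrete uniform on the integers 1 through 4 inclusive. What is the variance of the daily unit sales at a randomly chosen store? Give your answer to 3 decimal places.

Per component, 1: μ=6.5, E[X²]=43.5; 2: μ=7.56, E[X²]=59.9508; 3: μ=2.5, E[X²]=7.5.
E[X] = 0.2·6.5 + 0.2·7.56 + 0.6·2.5 = 4.312.
E[X²] = 0.2·43.5 + 0.2·59.9508 + 0.6·7.5 = 25.1902.
Var(X) = E[X²] − (E[X])² = 25.1902 − 18.5933 = 6.59682.

6.597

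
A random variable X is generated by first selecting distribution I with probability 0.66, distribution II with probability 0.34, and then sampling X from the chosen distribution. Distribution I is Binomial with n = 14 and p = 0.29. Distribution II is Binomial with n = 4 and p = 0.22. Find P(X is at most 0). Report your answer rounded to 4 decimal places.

Conditional on each component, P(X ≤ 0): I: 0.00827212; II: 0.370151.
By total probability, P(X ≤ 0) = 0.66·0.00827212 + 0.34·0.370151 = 0.131311.

0.1313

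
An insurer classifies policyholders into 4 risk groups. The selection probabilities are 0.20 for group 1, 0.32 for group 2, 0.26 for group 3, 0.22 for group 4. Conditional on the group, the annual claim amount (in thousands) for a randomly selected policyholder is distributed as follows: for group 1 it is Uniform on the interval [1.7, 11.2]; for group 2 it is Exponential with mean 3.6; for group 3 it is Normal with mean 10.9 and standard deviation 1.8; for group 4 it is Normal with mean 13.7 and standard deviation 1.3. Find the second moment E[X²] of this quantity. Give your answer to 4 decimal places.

For each component E[X²] = Var + (mean)², giving 1: 49.1233; 2: 25.92; 3: 122.05; 4: 189.38.
Overall E[X²] = 0.2·49.1233 + 0.32·25.92 + 0.26·122.05 + 0.22·189.38 = 91.5157.

91.5157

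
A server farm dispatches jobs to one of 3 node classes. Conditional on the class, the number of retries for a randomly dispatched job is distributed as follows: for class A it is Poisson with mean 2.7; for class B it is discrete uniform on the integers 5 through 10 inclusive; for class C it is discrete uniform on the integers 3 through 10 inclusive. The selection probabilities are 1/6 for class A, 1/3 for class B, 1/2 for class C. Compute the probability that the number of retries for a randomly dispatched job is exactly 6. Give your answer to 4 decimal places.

0.1241

Conditional on each class, P(X = 6): A: 0.0361622; B: 0.166667; C: 0.125.
By total probability, P(X = 6) = 0.166667·0.0361622 + 0.333333·0.166667 + 0.5·0.125 = 0.124083.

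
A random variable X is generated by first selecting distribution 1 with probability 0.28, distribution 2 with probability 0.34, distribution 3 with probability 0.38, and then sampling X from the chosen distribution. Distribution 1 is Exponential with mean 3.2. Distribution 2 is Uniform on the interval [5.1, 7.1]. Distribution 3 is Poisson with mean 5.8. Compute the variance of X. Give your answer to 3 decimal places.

6.716

Per component, 1: μ=3.2, E[X²]=20.48; 2: μ=6.1, E[X²]=37.5433; 3: μ=5.8, E[X²]=39.44.
E[X] = 0.28·3.2 + 0.34·6.1 + 0.38·5.8 = 5.174.
E[X²] = 0.28·20.48 + 0.34·37.5433 + 0.38·39.44 = 33.4863.
Var(X) = E[X²] − (E[X])² = 33.4863 − 26.7703 = 6.71606.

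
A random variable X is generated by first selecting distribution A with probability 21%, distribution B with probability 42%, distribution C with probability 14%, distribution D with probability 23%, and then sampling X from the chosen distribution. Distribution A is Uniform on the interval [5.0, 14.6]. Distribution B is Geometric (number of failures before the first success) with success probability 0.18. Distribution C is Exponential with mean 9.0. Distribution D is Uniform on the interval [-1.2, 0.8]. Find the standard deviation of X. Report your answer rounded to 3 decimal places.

6.083

Per component, A: μ=9.8, E[X²]=103.72; B: μ=4.55556, E[X²]=46.0617; C: μ=9, E[X²]=162; D: μ=-0.2, E[X²]=0.373333.
E[X] = 0.21·9.8 + 0.42·4.55556 + 0.14·9 + 0.23·-0.2 = 5.18533.
E[X²] = 0.21·103.72 + 0.42·46.0617 + 0.14·162 + 0.23·0.373333 = 63.893.
Var(X) = E[X²] − (E[X])² = 63.893 − 26.8877 = 37.0053.
SD(X) = √37.0053 = 6.0832.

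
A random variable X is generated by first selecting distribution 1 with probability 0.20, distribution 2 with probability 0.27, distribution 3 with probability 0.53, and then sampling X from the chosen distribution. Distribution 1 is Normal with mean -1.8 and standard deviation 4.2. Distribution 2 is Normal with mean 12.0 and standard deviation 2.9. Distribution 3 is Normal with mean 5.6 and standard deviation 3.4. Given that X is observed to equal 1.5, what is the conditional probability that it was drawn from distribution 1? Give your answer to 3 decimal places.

0.317

Likelihoods f(1.5 | ·): 1: 0.0697599; 2: 0.000195814; 3: 0.0567108.
Posterior ∝ prior × likelihood. Numerator for 1: 0.2·0.0697599 = 0.013952.
Normalizing constant: 0.2·0.0697599 + 0.27·0.000195814 + 0.53·0.0567108 = 0.0440616.
P(1 | observation) = 0.013952 / 0.0440616 = 0.316647.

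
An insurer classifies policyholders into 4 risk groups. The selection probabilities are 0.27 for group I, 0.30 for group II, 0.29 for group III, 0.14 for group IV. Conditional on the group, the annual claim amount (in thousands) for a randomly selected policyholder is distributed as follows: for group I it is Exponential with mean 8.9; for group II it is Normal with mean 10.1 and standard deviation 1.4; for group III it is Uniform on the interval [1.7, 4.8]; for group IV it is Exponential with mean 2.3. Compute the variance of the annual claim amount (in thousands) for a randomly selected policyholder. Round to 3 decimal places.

Per component, I: μ=8.9, E[X²]=158.42; II: μ=10.1, E[X²]=103.97; III: μ=3.25, E[X²]=11.3633; IV: μ=2.3, E[X²]=10.58.
E[X] = 0.27·8.9 + 0.3·10.1 + 0.29·3.25 + 0.14·2.3 = 6.6975.
E[X²] = 0.27·158.42 + 0.3·103.97 + 0.29·11.3633 + 0.14·10.58 = 78.741.
Var(X) = E[X²] − (E[X])² = 78.741 − 44.8565 = 33.8845.

33.884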